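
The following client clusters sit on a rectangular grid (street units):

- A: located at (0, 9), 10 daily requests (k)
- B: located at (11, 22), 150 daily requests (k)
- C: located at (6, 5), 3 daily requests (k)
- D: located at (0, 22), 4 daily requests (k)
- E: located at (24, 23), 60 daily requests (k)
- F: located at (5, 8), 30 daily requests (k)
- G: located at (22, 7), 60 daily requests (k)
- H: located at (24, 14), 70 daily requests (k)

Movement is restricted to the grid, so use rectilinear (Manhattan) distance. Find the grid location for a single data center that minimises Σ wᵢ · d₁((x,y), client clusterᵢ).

Manhattan distance separates: Σwᵢ(|x−xᵢ|+|y−yᵢ|) = Σwᵢ|x−xᵢ| + Σwᵢ|y−yᵢ|, so x and y are optimised independently as 1-D weighted medians.
Total weight W = 387; half = 193.5.
x-coordinate, sorted with cumulative weight:
  x=0 (A, w=10) cum 10
  x=0 (D, w=4) cum 14
  x=5 (F, w=30) cum 44
  x=6 (C, w=3) cum 47
  x=11 (B, w=150) cum 197  ← median
  x=22 (G, w=60) cum 257
  x=24 (E, w=60) cum 317
  x=24 (H, w=70) cum 387
⇒ x* = 11
y-coordinate, sorted with cumulative weight:
  y=5 (C, w=3) cum 3
  y=7 (G, w=60) cum 63
  y=8 (F, w=30) cum 93
  y=9 (A, w=10) cum 103
  y=14 (H, w=70) cum 173
  y=22 (B, w=150) cum 323  ← median
  y=22 (D, w=4) cum 327
  y=23 (E, w=60) cum 387
⇒ y* = 22

(11, 22)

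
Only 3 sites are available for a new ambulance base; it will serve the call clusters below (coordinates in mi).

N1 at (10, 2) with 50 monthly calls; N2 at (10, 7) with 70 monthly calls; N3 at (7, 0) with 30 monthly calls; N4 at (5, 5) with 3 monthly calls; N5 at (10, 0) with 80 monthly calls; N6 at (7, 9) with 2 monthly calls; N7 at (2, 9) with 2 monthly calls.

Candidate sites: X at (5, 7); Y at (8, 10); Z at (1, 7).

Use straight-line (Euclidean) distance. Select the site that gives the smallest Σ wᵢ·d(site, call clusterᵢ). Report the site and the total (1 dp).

Total weighted distance at each candidate:
  X (5, 7): total = 1629.0
  Y (8, 10): total = 1814.5
  Z (1, 7): total = 2364.0
Minimum is at X with total 1629.0 mi.

X, total 1629.0 mi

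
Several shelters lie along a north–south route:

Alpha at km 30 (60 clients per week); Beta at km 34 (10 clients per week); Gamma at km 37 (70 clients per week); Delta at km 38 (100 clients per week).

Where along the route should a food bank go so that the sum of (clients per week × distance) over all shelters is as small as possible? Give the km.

x = 37

For a sum of weighted absolute distances on a line, the optimum is the weighted median (not the mean). Total weight W = 240; half-weight = 120.
Sort by position and accumulate weight:
  km 30 (Alpha, w=60) → cum 60
  km 34 (Beta, w=10) → cum 70
  km 37 (Gamma, w=70) → cum 140  ≥ 120 → median here
  km 38 (Delta, w=100) → cum 240
Optimal location: km 37.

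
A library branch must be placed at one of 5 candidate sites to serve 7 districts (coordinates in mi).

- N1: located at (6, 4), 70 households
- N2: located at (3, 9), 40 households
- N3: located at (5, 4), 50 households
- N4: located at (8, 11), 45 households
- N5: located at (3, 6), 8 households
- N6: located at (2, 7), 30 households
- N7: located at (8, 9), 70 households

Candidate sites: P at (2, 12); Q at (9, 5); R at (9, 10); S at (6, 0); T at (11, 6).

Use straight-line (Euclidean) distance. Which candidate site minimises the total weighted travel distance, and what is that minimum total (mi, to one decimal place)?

R, total 1522.2 mi

Total weighted distance at each candidate:
  P (2, 12): total = 2121.8
  Q (9, 5): total = 1545.4
  R (9, 10): total = 1522.2
  S (6, 0): total = 2309.6
  T (11, 6): total = 1930.0
Minimum is at R with total 1522.2 mi.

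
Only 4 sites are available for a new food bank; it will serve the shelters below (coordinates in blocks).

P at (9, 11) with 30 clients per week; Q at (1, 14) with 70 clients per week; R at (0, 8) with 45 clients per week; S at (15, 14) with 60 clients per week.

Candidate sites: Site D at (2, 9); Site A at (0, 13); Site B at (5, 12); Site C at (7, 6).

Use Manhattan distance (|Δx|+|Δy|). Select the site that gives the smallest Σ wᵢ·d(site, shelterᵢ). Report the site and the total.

Site A, total 1655 blocks

Total weighted distance at each candidate:
  Site D (2, 9): total = 1905
  Site A (0, 13): total = 1655
  Site B (5, 12): total = 1695
  Site C (7, 6): total = 2555
Minimum is at Site A with total 1655 blocks.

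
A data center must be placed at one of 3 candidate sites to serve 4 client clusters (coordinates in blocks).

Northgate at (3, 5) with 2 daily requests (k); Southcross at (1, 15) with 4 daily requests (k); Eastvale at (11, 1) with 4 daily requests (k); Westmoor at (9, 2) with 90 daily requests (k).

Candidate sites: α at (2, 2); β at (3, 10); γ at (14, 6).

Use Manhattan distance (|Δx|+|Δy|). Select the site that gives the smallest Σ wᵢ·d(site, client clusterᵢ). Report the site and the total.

α, total 734 blocks

Total weighted distance at each candidate:
  α (2, 2): total = 734
  β (3, 10): total = 1366
  γ (14, 6): total = 954
Minimum is at α with total 734 blocks.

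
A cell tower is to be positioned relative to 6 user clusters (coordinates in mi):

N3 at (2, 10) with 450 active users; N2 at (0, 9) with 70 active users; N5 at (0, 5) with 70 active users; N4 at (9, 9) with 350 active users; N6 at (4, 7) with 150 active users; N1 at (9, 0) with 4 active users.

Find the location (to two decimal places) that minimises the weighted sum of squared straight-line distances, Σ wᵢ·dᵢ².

(4.28, 8.85)

The minimiser of Σwᵢ‖p−pᵢ‖² is the weighted centroid p* = (Σwᵢpᵢ)/(Σwᵢ).
Σwᵢ = 1094.
Σwᵢxᵢ = 450·2 + 70·0 + 70·0 + 350·9 + 150·4 + 4·9 = 4686.
Σwᵢyᵢ = 450·10 + 70·9 + 70·5 + 350·9 + 150·7 + 4·0 = 9680.
x* = 4686/1094 = 4.28, y* = 9680/1094 = 8.85.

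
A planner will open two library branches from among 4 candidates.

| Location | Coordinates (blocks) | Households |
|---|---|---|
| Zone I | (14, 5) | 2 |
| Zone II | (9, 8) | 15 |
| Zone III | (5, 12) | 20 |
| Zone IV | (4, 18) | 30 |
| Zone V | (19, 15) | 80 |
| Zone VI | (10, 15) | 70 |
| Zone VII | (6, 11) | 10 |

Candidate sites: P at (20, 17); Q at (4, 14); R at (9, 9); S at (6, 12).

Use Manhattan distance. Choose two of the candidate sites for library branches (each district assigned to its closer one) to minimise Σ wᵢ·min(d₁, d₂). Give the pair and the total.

{P, S}, total 1135

Evaluate every pair (each demand assigned to the nearer of the two):
  {P, S}: total = 1135
  {P, Q}: total = 1161
  {P, R}: total = 1373
  {Q, R}: total = 2033
  {Q, S}: total = 2055
  {R, S}: total = 2073
Best pair: {P, S} with total 1135.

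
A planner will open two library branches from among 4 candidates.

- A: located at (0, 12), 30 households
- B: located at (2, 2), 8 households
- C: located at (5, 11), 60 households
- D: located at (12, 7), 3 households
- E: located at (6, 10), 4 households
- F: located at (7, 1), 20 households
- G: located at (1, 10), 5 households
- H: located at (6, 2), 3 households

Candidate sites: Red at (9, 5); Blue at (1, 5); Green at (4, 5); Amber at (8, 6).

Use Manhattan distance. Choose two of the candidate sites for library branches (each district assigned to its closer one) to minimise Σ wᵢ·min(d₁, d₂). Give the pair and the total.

{Blue, Green}, total 930

Evaluate every pair (each demand assigned to the nearer of the two):
  {Blue, Green}: total = 930
  {Blue, Amber}: total = 954
  {Green, Amber}: total = 1004
  {Red, Green}: total = 1008
  {Red, Blue}: total = 1082
  {Red, Amber}: total = 1212
Best pair: {Blue, Green} with total 930.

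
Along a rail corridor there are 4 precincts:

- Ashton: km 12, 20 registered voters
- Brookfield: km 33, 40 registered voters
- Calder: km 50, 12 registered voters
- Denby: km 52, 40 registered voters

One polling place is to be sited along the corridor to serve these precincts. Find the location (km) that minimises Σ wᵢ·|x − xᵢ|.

x = 33

For a sum of weighted absolute distances on a line, the optimum is the weighted median (not the mean). Total weight W = 112; half-weight = 56.
Sort by position and accumulate weight:
  km 12 (Ashton, w=20) → cum 20
  km 33 (Brookfield, w=40) → cum 60  ≥ 56 → median here
  km 50 (Calder, w=12) → cum 72
  km 52 (Denby, w=40) → cum 112
Optimal location: km 33.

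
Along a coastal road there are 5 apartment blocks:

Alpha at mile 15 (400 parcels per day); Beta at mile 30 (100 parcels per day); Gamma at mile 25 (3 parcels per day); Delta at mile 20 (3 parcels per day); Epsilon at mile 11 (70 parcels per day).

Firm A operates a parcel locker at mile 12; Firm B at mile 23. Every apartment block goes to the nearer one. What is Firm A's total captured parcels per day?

470

The indifferent point is the midpoint (12+23)/2 = 17.5; apartment blocks left of it (closer to Firm A at 12) go to Firm A, those right go to Firm B.
  Epsilon at 11 (w=70) → Firm A
  Alpha at 15 (w=400) → Firm A
  Delta at 20 (w=3) → Firm B
  Gamma at 25 (w=3) → Firm B
  Beta at 30 (w=100) → Firm B
Firm A captures 470; Firm B captures 106.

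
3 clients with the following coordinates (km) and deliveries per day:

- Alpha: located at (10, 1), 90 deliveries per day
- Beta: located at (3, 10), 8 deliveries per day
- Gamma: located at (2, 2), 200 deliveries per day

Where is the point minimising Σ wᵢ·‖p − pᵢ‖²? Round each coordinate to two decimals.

The minimiser of Σwᵢ‖p−pᵢ‖² is the weighted centroid p* = (Σwᵢpᵢ)/(Σwᵢ).
Σwᵢ = 298.
Σwᵢxᵢ = 90·10 + 8·3 + 200·2 = 1324.
Σwᵢyᵢ = 90·1 + 8·10 + 200·2 = 570.
x* = 1324/298 = 4.44, y* = 570/298 = 1.91.

(4.44, 1.91)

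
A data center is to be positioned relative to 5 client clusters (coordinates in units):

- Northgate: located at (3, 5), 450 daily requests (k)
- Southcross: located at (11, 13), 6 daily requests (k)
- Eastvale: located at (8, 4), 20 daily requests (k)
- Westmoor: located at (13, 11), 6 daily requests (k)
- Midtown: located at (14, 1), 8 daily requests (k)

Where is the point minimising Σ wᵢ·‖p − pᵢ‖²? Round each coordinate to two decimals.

The minimiser of Σwᵢ‖p−pᵢ‖² is the weighted centroid p* = (Σwᵢpᵢ)/(Σwᵢ).
Σwᵢ = 490.
Σwᵢxᵢ = 450·3 + 6·11 + 20·8 + 6·13 + 8·14 = 1766.
Σwᵢyᵢ = 450·5 + 6·13 + 20·4 + 6·11 + 8·1 = 2482.
x* = 1766/490 = 3.60, y* = 2482/490 = 5.07.

(3.60, 5.07)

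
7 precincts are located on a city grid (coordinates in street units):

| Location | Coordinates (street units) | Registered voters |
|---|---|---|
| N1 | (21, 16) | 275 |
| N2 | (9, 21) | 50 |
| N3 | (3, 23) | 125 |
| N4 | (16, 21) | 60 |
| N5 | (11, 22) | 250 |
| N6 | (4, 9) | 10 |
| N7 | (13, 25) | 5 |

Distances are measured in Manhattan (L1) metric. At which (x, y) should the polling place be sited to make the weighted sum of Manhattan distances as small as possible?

Manhattan distance separates: Σwᵢ(|x−xᵢ|+|y−yᵢ|) = Σwᵢ|x−xᵢ| + Σwᵢ|y−yᵢ|, so x and y are optimised independently as 1-D weighted medians.
Total weight W = 775; half = 387.5.
x-coordinate, sorted with cumulative weight:
  x=3 (N3, w=125) cum 125
  x=4 (N6, w=10) cum 135
  x=9 (N2, w=50) cum 185
  x=11 (N5, w=250) cum 435  ← median
  x=13 (N7, w=5) cum 440
  x=16 (N4, w=60) cum 500
  x=21 (N1, w=275) cum 775
⇒ x* = 11
y-coordinate, sorted with cumulative weight:
  y=9 (N6, w=10) cum 10
  y=16 (N1, w=275) cum 285
  y=21 (N2, w=50) cum 335
  y=21 (N4, w=60) cum 395  ← median
  y=22 (N5, w=250) cum 645
  y=23 (N3, w=125) cum 770
  y=25 (N7, w=5) cum 775
⇒ y* = 21

(11, 21)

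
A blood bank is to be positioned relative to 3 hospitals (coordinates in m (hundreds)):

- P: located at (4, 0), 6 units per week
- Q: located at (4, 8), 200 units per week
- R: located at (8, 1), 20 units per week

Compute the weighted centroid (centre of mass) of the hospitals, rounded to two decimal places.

(4.35, 7.17)

The minimiser of Σwᵢ‖p−pᵢ‖² is the weighted centroid p* = (Σwᵢpᵢ)/(Σwᵢ).
Σwᵢ = 226.
Σwᵢxᵢ = 6·4 + 200·4 + 20·8 = 984.
Σwᵢyᵢ = 6·0 + 200·8 + 20·1 = 1620.
x* = 984/226 = 4.35, y* = 1620/226 = 7.17.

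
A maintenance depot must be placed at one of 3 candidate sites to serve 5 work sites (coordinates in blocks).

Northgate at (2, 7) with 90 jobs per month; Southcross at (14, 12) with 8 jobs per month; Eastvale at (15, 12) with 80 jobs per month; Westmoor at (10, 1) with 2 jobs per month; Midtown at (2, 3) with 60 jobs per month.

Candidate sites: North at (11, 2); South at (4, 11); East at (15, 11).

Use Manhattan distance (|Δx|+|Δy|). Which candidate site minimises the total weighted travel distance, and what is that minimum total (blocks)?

South, total 2220 blocks

Total weighted distance at each candidate:
  North (11, 2): total = 3088
  South (4, 11): total = 2220
  East (15, 11): total = 2916
Minimum is at South with total 2220 blocks.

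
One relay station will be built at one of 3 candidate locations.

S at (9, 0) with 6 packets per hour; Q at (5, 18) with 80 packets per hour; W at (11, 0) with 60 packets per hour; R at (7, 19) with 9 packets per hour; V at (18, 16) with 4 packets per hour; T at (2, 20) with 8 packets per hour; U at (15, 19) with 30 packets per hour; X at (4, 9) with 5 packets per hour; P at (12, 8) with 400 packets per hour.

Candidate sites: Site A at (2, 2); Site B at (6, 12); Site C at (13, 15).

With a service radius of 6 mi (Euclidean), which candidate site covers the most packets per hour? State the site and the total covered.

Coverage radius r = 6 mi; a point is covered iff (Δx)²+(Δy)² ≤ 6² = 36.
  Site A (2, 2): covers {none} → 0
  Site B (6, 12): covers {X} → 5
  Site C (13, 15): covers {V, U} → 34
Maximum coverage at Site C: 34 packets per hour.

Site C, covering 34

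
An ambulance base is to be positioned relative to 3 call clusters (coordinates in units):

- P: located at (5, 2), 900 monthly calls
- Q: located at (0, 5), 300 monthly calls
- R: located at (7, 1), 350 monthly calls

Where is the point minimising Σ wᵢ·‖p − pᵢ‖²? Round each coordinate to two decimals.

(4.48, 2.35)

The minimiser of Σwᵢ‖p−pᵢ‖² is the weighted centroid p* = (Σwᵢpᵢ)/(Σwᵢ).
Σwᵢ = 1550.
Σwᵢxᵢ = 900·5 + 300·0 + 350·7 = 6950.
Σwᵢyᵢ = 900·2 + 300·5 + 350·1 = 3650.
x* = 6950/1550 = 4.48, y* = 3650/1550 = 2.35.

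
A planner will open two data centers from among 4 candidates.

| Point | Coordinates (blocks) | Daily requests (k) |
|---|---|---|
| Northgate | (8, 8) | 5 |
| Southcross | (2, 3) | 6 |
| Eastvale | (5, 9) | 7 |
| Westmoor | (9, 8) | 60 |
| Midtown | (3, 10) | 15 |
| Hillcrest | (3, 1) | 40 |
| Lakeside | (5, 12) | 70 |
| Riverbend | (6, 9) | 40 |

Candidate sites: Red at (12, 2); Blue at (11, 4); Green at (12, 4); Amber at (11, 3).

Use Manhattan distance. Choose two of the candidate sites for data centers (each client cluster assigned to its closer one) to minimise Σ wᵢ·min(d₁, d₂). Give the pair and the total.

{Blue, Amber}, total 2516

Evaluate every pair (each demand assigned to the nearer of the two):
  {Blue, Amber}: total = 2516
  {Red, Blue}: total = 2522
  {Blue, Green}: total = 2562
  {Red, Amber}: total = 2713
  {Green, Amber}: total = 2713
  {Red, Green}: total = 2725
Best pair: {Blue, Amber} with total 2516.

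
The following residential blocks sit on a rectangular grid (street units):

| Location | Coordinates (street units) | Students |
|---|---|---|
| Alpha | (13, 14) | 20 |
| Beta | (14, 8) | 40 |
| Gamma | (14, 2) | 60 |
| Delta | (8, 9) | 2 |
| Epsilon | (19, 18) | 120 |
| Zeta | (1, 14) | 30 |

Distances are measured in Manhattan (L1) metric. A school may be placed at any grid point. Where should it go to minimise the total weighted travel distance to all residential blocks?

Manhattan distance separates: Σwᵢ(|x−xᵢ|+|y−yᵢ|) = Σwᵢ|x−xᵢ| + Σwᵢ|y−yᵢ|, so x and y are optimised independently as 1-D weighted medians.
Total weight W = 272; half = 136.
x-coordinate, sorted with cumulative weight:
  x=1 (Zeta, w=30) cum 30
  x=8 (Delta, w=2) cum 32
  x=13 (Alpha, w=20) cum 52
  x=14 (Beta, w=40) cum 92
  x=14 (Gamma, w=60) cum 152  ← median
  x=19 (Epsilon, w=120) cum 272
⇒ x* = 14
y-coordinate, sorted with cumulative weight:
  y=2 (Gamma, w=60) cum 60
  y=8 (Beta, w=40) cum 100
  y=9 (Delta, w=2) cum 102
  y=14 (Alpha, w=20) cum 122
  y=14 (Zeta, w=30) cum 152  ← median
  y=18 (Epsilon, w=120) cum 272
⇒ y* = 14

(14, 14)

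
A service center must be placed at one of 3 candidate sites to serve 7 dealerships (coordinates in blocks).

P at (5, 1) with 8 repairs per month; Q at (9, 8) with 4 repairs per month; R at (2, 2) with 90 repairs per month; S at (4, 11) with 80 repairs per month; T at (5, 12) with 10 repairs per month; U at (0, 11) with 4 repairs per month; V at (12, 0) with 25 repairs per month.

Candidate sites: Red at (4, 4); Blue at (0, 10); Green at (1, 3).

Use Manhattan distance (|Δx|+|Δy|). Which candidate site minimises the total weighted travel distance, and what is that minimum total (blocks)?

Red, total 1422 blocks

Total weighted distance at each candidate:
  Red (4, 4): total = 1422
  Blue (0, 10): total = 2080
  Green (1, 3): total = 1676
Minimum is at Red with total 1422 blocks.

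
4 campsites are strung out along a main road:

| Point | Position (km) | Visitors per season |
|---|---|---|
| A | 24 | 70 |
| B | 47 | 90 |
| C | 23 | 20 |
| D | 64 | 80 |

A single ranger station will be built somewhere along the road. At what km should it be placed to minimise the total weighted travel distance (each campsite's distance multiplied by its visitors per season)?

For a sum of weighted absolute distances on a line, the optimum is the weighted median (not the mean). Total weight W = 260; half-weight = 130.
Sort by position and accumulate weight:
  km 23 (C, w=20) → cum 20
  km 24 (A, w=70) → cum 90
  km 47 (B, w=90) → cum 180  ≥ 130 → median here
  km 64 (D, w=80) → cum 260
Optimal location: km 47.

x = 47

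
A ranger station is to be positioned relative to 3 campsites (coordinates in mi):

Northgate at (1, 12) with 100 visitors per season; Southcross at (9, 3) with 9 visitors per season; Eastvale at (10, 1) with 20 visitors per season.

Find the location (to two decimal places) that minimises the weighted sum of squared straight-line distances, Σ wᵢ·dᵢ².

(2.95, 9.67)

The minimiser of Σwᵢ‖p−pᵢ‖² is the weighted centroid p* = (Σwᵢpᵢ)/(Σwᵢ).
Σwᵢ = 129.
Σwᵢxᵢ = 100·1 + 9·9 + 20·10 = 381.
Σwᵢyᵢ = 100·12 + 9·3 + 20·1 = 1247.
x* = 381/129 = 2.95, y* = 1247/129 = 9.67.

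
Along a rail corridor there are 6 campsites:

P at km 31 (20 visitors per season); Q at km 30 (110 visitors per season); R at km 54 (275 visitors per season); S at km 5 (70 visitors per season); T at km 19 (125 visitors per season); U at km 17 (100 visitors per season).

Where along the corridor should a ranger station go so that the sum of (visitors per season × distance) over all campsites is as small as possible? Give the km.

x = 30

For a sum of weighted absolute distances on a line, the optimum is the weighted median (not the mean). Total weight W = 700; half-weight = 350.
Sort by position and accumulate weight:
  km 5 (S, w=70) → cum 70
  km 17 (U, w=100) → cum 170
  km 19 (T, w=125) → cum 295
  km 30 (Q, w=110) → cum 405  ≥ 350 → median here
  km 31 (P, w=20) → cum 425
  km 54 (R, w=275) → cum 700
Optimal location: km 30.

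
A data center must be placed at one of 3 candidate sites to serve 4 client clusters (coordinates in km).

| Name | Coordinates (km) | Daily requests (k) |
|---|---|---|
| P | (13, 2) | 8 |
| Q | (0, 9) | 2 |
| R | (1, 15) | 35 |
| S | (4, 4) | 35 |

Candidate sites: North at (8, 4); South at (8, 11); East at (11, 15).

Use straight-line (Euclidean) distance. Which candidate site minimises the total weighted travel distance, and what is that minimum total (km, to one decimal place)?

North, total 658.3 km

Total weighted distance at each candidate:
  North (8, 4): total = 658.3
  South (8, 11): total = 663.2
  East (11, 15): total = 936.6
Minimum is at North with total 658.3 km.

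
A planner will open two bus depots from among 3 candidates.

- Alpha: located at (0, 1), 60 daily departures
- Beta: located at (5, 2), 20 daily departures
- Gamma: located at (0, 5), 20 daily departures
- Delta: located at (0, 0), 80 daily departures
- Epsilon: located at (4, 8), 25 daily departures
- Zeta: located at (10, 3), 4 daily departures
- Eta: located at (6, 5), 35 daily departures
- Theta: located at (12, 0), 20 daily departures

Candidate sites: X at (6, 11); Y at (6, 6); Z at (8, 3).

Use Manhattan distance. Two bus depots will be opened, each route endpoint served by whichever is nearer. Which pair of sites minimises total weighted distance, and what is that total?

Evaluate every pair (each demand assigned to the nearer of the two):
  {Y, Z}: total = 1983
  {X, Z}: total = 2173
  {X, Y}: total = 2263
Best pair: {Y, Z} with total 1983.

{Y, Z}, total 1983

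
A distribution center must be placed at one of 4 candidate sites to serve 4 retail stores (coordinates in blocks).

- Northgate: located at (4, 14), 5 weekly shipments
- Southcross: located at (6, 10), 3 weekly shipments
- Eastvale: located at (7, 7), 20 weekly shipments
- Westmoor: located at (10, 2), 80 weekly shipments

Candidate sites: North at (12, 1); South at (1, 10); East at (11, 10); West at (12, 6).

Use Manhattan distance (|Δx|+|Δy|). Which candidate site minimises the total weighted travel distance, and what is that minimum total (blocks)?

Total weighted distance at each candidate:
  North (12, 1): total = 610
  South (1, 10): total = 1590
  East (11, 10): total = 930
  West (12, 6): total = 710
Minimum is at North with total 610 blocks.

North, total 610 blocks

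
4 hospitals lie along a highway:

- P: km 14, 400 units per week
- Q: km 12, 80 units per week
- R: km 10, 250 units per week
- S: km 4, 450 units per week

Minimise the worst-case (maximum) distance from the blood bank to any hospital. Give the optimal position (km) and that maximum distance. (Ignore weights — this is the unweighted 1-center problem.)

location 9, max distance 5

The 1-center on a line is the midpoint of the two extreme points: leftmost at 4, rightmost at 14.
Optimal location = (4 + 14)/2 = 9; maximum distance = (14 − 4)/2 = 5.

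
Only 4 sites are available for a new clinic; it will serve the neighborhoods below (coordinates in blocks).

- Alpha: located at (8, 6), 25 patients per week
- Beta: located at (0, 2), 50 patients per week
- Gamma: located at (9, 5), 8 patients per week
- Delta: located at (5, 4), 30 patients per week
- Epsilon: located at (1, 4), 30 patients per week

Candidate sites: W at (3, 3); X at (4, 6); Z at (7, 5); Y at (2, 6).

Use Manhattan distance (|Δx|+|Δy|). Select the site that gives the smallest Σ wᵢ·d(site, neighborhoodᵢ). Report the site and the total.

Total weighted distance at each candidate:
  W (3, 3): total = 644
  X (4, 6): total = 788
  Z (7, 5): total = 866
  Y (2, 6): total = 754
Minimum is at W with total 644 blocks.

W, total 644 blocks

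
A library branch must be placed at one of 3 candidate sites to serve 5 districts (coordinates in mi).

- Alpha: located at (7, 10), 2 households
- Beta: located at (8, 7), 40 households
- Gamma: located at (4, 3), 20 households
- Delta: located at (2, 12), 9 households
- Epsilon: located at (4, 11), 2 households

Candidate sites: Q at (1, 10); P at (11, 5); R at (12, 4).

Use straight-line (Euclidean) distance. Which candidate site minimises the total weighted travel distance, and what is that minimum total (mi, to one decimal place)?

P, total 423.7 mi

Total weighted distance at each candidate:
  Q (1, 10): total = 495.4
  P (11, 5): total = 423.7
  R (12, 4): total = 513.4
Minimum is at P with total 423.7 mi.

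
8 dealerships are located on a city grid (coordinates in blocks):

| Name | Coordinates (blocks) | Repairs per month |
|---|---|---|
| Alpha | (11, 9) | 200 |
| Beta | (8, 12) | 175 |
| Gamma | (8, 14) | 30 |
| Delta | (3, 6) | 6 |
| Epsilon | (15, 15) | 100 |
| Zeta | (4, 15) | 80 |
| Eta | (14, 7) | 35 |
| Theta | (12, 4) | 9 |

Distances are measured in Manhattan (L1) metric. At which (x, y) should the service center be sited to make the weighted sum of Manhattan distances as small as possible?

Manhattan distance separates: Σwᵢ(|x−xᵢ|+|y−yᵢ|) = Σwᵢ|x−xᵢ| + Σwᵢ|y−yᵢ|, so x and y are optimised independently as 1-D weighted medians.
Total weight W = 635; half = 317.5.
x-coordinate, sorted with cumulative weight:
  x=3 (Delta, w=6) cum 6
  x=4 (Zeta, w=80) cum 86
  x=8 (Beta, w=175) cum 261
  x=8 (Gamma, w=30) cum 291
  x=11 (Alpha, w=200) cum 491  ← median
  x=12 (Theta, w=9) cum 500
  x=14 (Eta, w=35) cum 535
  x=15 (Epsilon, w=100) cum 635
⇒ x* = 11
y-coordinate, sorted with cumulative weight:
  y=4 (Theta, w=9) cum 9
  y=6 (Delta, w=6) cum 15
  y=7 (Eta, w=35) cum 50
  y=9 (Alpha, w=200) cum 250
  y=12 (Beta, w=175) cum 425  ← median
  y=14 (Gamma, w=30) cum 455
  y=15 (Epsilon, w=100) cum 555
  y=15 (Zeta, w=80) cum 635
⇒ y* = 12

(11, 12)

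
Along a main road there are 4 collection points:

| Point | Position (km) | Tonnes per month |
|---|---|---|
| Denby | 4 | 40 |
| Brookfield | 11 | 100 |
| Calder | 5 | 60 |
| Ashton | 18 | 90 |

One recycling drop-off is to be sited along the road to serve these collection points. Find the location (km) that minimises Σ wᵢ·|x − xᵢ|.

x = 11

For a sum of weighted absolute distances on a line, the optimum is the weighted median (not the mean). Total weight W = 290; half-weight = 145.
Sort by position and accumulate weight:
  km 4 (Denby, w=40) → cum 40
  km 5 (Calder, w=60) → cum 100
  km 11 (Brookfield, w=100) → cum 200  ≥ 145 → median here
  km 18 (Ashton, w=90) → cum 290
Optimal location: km 11.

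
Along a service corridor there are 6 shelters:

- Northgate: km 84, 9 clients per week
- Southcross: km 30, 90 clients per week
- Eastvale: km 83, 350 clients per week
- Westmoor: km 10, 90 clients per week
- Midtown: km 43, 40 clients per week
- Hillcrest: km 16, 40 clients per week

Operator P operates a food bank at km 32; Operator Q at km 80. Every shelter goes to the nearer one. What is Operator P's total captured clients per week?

260

The indifferent point is the midpoint (32+80)/2 = 56; shelters left of it (closer to Operator P at 32) go to Operator P, those right go to Operator Q.
  Westmoor at 10 (w=90) → Operator P
  Hillcrest at 16 (w=40) → Operator P
  Southcross at 30 (w=90) → Operator P
  Midtown at 43 (w=40) → Operator P
  Eastvale at 83 (w=350) → Operator Q
  Northgate at 84 (w=9) → Operator Q
Operator P captures 260; Operator Q captures 359.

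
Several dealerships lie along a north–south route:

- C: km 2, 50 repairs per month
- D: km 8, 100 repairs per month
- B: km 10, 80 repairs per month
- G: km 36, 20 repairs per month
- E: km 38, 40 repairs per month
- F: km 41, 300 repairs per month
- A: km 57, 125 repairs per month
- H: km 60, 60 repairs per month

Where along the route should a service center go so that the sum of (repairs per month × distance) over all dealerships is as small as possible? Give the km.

x = 41

For a sum of weighted absolute distances on a line, the optimum is the weighted median (not the mean). Total weight W = 775; half-weight = 387.5.
Sort by position and accumulate weight:
  km 2 (C, w=50) → cum 50
  km 8 (D, w=100) → cum 150
  km 10 (B, w=80) → cum 230
  km 36 (G, w=20) → cum 250
  km 38 (E, w=40) → cum 290
  km 41 (F, w=300) → cum 590  ≥ 387.5 → median here
  km 57 (A, w=125) → cum 715
  km 60 (H, w=60) → cum 775
Optimal location: km 41.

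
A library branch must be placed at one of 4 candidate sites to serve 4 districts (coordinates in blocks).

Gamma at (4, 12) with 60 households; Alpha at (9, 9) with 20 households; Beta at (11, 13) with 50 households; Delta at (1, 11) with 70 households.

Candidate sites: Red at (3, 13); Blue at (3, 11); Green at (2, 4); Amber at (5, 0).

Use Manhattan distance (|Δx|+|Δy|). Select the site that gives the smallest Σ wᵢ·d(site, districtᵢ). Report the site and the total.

Total weighted distance at each candidate:
  Red (3, 13): total = 1000
  Blue (3, 11): total = 920
  Green (2, 4): total = 2300
  Amber (5, 0): total = 3040
Minimum is at Blue with total 920 blocks.

Blue, total 920 blocks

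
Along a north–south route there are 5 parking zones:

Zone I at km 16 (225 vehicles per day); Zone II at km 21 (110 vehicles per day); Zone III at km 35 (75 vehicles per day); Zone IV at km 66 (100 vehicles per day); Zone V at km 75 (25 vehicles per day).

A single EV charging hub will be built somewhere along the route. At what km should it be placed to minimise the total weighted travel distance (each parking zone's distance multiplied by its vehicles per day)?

x = 21

For a sum of weighted absolute distances on a line, the optimum is the weighted median (not the mean). Total weight W = 535; half-weight = 267.5.
Sort by position and accumulate weight:
  km 16 (Zone I, w=225) → cum 225
  km 21 (Zone II, w=110) → cum 335  ≥ 267.5 → median here
  km 35 (Zone III, w=75) → cum 410
  km 66 (Zone IV, w=100) → cum 510
  km 75 (Zone V, w=25) → cum 535
Optimal location: km 21.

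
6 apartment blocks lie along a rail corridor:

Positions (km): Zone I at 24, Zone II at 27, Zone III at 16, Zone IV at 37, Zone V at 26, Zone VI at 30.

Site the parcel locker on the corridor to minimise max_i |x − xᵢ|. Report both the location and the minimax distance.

location 26.5, max distance 10.5

The 1-center on a line is the midpoint of the two extreme points: leftmost at 16, rightmost at 37.
Optimal location = (16 + 37)/2 = 26.5; maximum distance = (37 − 16)/2 = 10.5.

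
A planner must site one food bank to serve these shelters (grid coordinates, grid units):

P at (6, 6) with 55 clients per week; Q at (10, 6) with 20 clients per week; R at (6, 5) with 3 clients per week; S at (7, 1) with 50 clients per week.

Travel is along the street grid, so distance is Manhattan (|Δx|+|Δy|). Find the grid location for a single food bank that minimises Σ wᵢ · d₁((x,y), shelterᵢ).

(7, 6)

Manhattan distance separates: Σwᵢ(|x−xᵢ|+|y−yᵢ|) = Σwᵢ|x−xᵢ| + Σwᵢ|y−yᵢ|, so x and y are optimised independently as 1-D weighted medians.
Total weight W = 128; half = 64.
x-coordinate, sorted with cumulative weight:
  x=6 (P, w=55) cum 55
  x=6 (R, w=3) cum 58
  x=7 (S, w=50) cum 108  ← median
  x=10 (Q, w=20) cum 128
⇒ x* = 7
y-coordinate, sorted with cumulative weight:
  y=1 (S, w=50) cum 50
  y=5 (R, w=3) cum 53
  y=6 (P, w=55) cum 108  ← median
  y=6 (Q, w=20) cum 128
⇒ y* = 6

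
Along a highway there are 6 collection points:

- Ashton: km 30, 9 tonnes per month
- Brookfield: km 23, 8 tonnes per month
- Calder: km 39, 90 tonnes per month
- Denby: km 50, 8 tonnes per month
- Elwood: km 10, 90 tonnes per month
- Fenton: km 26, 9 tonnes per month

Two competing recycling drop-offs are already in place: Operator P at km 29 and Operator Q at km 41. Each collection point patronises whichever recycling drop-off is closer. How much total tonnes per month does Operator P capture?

116

The indifferent point is the midpoint (29+41)/2 = 35; collection points left of it (closer to Operator P at 29) go to Operator P, those right go to Operator Q.
  Elwood at 10 (w=90) → Operator P
  Brookfield at 23 (w=8) → Operator P
  Fenton at 26 (w=9) → Operator P
  Ashton at 30 (w=9) → Operator P
  Calder at 39 (w=90) → Operator Q
  Denby at 50 (w=8) → Operator Q
Operator P captures 116; Operator Q captures 98.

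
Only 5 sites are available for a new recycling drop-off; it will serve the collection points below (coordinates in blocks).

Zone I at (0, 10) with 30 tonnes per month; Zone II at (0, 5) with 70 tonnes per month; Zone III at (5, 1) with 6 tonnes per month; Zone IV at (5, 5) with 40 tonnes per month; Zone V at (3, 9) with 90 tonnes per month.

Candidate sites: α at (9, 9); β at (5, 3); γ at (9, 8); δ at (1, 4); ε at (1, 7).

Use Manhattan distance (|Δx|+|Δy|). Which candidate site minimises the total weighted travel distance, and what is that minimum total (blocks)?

ε, total 990 blocks

Total weighted distance at each candidate:
  α (9, 9): total = 2142
  β (5, 3): total = 1662
  γ (9, 8): total = 2146
  δ (1, 4): total = 1222
  ε (1, 7): total = 990
Minimum is at ε with total 990 blocks.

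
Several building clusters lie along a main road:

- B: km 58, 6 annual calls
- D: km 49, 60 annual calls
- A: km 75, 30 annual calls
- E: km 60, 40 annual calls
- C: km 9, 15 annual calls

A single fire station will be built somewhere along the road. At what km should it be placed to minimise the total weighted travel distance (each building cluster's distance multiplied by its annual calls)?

For a sum of weighted absolute distances on a line, the optimum is the weighted median (not the mean). Total weight W = 151; half-weight = 75.5.
Sort by position and accumulate weight:
  km 9 (C, w=15) → cum 15
  km 49 (D, w=60) → cum 75
  km 58 (B, w=6) → cum 81  ≥ 75.5 → median here
  km 60 (E, w=40) → cum 121
  km 75 (A, w=30) → cum 151
Optimal location: km 58.

x = 58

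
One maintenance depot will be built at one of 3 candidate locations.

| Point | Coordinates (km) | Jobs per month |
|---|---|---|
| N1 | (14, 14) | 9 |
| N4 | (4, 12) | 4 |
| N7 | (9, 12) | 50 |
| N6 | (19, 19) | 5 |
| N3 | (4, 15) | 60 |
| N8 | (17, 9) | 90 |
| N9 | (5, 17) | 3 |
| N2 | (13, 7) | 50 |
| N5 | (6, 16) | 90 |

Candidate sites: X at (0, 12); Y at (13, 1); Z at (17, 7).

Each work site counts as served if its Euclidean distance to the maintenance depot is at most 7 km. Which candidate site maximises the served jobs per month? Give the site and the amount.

Coverage radius r = 7 km; a point is covered iff (Δx)²+(Δy)² ≤ 7² = 49.
  X (0, 12): covers {N4, N3} → 64
  Y (13, 1): covers {N2} → 50
  Z (17, 7): covers {N8, N2} → 140
Maximum coverage at Z: 140 jobs per month.

Z, covering 140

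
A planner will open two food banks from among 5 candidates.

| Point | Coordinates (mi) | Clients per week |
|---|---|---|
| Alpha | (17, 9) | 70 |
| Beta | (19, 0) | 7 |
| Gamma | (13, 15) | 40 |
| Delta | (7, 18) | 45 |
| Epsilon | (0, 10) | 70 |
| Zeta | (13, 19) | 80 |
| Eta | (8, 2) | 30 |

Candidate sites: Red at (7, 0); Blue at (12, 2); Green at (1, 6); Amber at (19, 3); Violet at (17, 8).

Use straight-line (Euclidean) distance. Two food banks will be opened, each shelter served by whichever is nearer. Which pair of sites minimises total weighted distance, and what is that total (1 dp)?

Evaluate every pair (each demand assigned to the nearer of the two):
  {Green, Violet}: total = 2520.8
  {Red, Violet}: total = 2944.5
  {Blue, Violet}: total = 3145.8
  {Green, Amber}: total = 3501.6
  {Amber, Violet}: total = 3509.0
  {Blue, Green}: total = 3549.4
  {Red, Green}: total = 4000.5
  {Red, Amber}: total = 4099.0
  {Red, Blue}: total = 4212.9
  {Blue, Amber}: total = 4231.5
Best pair: {Green, Violet} with total 2520.8.

{Green, Violet}, total 2520.8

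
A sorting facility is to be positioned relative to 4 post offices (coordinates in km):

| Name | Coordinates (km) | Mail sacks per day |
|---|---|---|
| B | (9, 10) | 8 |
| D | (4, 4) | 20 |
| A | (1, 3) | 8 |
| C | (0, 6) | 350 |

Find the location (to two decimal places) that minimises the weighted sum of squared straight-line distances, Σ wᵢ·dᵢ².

The minimiser of Σwᵢ‖p−pᵢ‖² is the weighted centroid p* = (Σwᵢpᵢ)/(Σwᵢ).
Σwᵢ = 386.
Σwᵢxᵢ = 8·9 + 20·4 + 8·1 + 350·0 = 160.
Σwᵢyᵢ = 8·10 + 20·4 + 8·3 + 350·6 = 2284.
x* = 160/386 = 0.41, y* = 2284/386 = 5.92.

(0.41, 5.92)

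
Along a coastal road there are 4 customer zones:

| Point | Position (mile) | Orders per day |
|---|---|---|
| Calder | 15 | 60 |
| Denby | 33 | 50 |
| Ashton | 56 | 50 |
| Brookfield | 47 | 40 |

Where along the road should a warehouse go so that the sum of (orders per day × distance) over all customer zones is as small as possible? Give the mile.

x = 33

For a sum of weighted absolute distances on a line, the optimum is the weighted median (not the mean). Total weight W = 200; half-weight = 100.
Sort by position and accumulate weight:
  mile 15 (Calder, w=60) → cum 60
  mile 33 (Denby, w=50) → cum 110  ≥ 100 → median here
  mile 47 (Brookfield, w=40) → cum 150
  mile 56 (Ashton, w=50) → cum 200
Optimal location: mile 33.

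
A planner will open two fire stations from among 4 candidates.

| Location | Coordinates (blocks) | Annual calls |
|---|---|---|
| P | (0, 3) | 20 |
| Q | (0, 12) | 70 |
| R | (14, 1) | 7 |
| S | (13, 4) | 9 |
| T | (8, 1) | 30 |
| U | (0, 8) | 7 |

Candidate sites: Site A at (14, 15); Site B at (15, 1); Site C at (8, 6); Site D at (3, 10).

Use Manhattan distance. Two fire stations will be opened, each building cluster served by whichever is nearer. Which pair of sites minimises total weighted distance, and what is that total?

{Site B, Site D}, total 847

Evaluate every pair (each demand assigned to the nearer of the two):
  {Site B, Site D}: total = 847
  {Site C, Site D}: total = 875
  {Site A, Site D}: total = 1211
  {Site B, Site C}: total = 1472
  {Site A, Site C}: total = 1560
  {Site A, Site B}: total = 1939
Best pair: {Site B, Site D} with total 847.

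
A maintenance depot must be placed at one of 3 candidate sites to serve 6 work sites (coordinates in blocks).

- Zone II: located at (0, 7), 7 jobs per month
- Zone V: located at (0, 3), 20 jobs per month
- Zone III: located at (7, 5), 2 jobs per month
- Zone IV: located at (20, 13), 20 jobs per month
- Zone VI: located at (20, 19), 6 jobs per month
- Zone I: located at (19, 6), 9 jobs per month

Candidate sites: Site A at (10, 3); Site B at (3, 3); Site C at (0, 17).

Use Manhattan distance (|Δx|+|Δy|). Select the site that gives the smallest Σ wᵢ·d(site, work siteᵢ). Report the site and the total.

Site A, total 972 blocks

Total weighted distance at each candidate:
  Site A (10, 3): total = 972
  Site B (3, 3): total = 1030
  Site C (0, 17): total = 1270
Minimum is at Site A with total 972 blocks.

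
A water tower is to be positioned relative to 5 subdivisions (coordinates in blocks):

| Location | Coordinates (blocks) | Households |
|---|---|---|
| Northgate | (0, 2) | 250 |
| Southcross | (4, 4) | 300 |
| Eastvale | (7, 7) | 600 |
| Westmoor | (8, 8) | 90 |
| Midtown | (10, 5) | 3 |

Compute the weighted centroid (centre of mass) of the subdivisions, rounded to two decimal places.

(4.95, 5.34)

The minimiser of Σwᵢ‖p−pᵢ‖² is the weighted centroid p* = (Σwᵢpᵢ)/(Σwᵢ).
Σwᵢ = 1243.
Σwᵢxᵢ = 250·0 + 300·4 + 600·7 + 90·8 + 3·10 = 6150.
Σwᵢyᵢ = 250·2 + 300·4 + 600·7 + 90·8 + 3·5 = 6635.
x* = 6150/1243 = 4.95, y* = 6635/1243 = 5.34.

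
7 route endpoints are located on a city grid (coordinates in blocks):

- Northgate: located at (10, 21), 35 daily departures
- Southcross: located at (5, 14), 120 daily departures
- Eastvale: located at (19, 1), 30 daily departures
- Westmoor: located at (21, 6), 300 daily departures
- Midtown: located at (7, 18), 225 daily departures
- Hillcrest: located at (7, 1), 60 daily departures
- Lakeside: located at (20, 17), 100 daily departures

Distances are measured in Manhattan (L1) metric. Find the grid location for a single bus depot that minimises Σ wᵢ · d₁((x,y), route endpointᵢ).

Manhattan distance separates: Σwᵢ(|x−xᵢ|+|y−yᵢ|) = Σwᵢ|x−xᵢ| + Σwᵢ|y−yᵢ|, so x and y are optimised independently as 1-D weighted medians.
Total weight W = 870; half = 435.
x-coordinate, sorted with cumulative weight:
  x=5 (Southcross, w=120) cum 120
  x=7 (Midtown, w=225) cum 345
  x=7 (Hillcrest, w=60) cum 405
  x=10 (Northgate, w=35) cum 440  ← median
  x=19 (Eastvale, w=30) cum 470
  x=20 (Lakeside, w=100) cum 570
  x=21 (Westmoor, w=300) cum 870
⇒ x* = 10
y-coordinate, sorted with cumulative weight:
  y=1 (Eastvale, w=30) cum 30
  y=1 (Hillcrest, w=60) cum 90
  y=6 (Westmoor, w=300) cum 390
  y=14 (Southcross, w=120) cum 510  ← median
  y=17 (Lakeside, w=100) cum 610
  y=18 (Midtown, w=225) cum 835
  y=21 (Northgate, w=35) cum 870
⇒ y* = 14

(10, 14)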